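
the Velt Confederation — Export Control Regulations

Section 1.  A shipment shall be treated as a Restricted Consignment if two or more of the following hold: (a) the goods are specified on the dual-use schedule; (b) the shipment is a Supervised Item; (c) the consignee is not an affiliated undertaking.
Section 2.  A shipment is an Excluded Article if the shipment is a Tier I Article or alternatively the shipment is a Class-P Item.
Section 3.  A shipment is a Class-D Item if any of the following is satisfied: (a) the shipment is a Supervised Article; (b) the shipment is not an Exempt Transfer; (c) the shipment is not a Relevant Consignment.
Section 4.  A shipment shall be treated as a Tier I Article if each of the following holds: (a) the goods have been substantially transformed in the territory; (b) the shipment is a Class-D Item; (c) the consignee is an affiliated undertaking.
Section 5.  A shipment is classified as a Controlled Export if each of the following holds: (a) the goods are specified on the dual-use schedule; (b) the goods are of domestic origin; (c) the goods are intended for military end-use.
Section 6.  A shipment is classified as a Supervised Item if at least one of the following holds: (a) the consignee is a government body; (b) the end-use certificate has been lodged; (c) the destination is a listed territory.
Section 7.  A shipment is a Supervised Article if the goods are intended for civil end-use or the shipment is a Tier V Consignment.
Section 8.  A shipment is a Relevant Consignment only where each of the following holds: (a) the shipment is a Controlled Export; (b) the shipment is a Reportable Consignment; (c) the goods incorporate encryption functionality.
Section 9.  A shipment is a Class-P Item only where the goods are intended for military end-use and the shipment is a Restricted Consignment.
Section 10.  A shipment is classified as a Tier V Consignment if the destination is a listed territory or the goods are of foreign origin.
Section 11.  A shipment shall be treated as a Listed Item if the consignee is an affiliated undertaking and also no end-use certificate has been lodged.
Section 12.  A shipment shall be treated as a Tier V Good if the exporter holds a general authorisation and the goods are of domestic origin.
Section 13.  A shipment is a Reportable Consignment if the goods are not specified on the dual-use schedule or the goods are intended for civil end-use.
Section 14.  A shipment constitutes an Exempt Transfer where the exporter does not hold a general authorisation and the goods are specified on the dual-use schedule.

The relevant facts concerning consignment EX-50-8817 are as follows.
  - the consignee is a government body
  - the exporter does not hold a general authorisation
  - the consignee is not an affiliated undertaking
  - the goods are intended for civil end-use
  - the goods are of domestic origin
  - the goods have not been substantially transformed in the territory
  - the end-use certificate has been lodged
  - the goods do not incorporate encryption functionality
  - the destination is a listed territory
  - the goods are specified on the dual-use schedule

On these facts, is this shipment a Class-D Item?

Yes

section 10 — Tier V Consignment: [the destination is a listed territory? yes] OR [the goods are of foreign origin? no] → satisfied.
section 7 — Supervised Article: [the goods are intended for civil end-use? yes] OR [Tier V Consignment (section 10)? yes] → satisfied.
section 14 — Exempt Transfer: [the exporter does not hold a general authorisation? yes] AND [the goods are specified on the dual-use schedule? yes] → satisfied.
section 5 — Controlled Export: [the goods are specified on the dual-use schedule? yes] AND [the goods are of domestic origin? yes] AND [the goods are intended for military end-use? no] → not satisfied.
section 13 — Reportable Consignment: [the goods are not specified on the dual-use schedule? no] OR [the goods are intended for civil end-use? yes] → satisfied.
section 8 — Relevant Consignment: [Controlled Export (section 5)? no] AND [Reportable Consignment (section 13)? yes] AND [the goods incorporate encryption functionality? no] → not satisfied.
section 3 — Class-D Item: [Supervised Article (section 7)? yes] OR [not an Exempt Transfer (section 14)? no] OR [not a Relevant Consignment (section 8)? yes] → satisfied.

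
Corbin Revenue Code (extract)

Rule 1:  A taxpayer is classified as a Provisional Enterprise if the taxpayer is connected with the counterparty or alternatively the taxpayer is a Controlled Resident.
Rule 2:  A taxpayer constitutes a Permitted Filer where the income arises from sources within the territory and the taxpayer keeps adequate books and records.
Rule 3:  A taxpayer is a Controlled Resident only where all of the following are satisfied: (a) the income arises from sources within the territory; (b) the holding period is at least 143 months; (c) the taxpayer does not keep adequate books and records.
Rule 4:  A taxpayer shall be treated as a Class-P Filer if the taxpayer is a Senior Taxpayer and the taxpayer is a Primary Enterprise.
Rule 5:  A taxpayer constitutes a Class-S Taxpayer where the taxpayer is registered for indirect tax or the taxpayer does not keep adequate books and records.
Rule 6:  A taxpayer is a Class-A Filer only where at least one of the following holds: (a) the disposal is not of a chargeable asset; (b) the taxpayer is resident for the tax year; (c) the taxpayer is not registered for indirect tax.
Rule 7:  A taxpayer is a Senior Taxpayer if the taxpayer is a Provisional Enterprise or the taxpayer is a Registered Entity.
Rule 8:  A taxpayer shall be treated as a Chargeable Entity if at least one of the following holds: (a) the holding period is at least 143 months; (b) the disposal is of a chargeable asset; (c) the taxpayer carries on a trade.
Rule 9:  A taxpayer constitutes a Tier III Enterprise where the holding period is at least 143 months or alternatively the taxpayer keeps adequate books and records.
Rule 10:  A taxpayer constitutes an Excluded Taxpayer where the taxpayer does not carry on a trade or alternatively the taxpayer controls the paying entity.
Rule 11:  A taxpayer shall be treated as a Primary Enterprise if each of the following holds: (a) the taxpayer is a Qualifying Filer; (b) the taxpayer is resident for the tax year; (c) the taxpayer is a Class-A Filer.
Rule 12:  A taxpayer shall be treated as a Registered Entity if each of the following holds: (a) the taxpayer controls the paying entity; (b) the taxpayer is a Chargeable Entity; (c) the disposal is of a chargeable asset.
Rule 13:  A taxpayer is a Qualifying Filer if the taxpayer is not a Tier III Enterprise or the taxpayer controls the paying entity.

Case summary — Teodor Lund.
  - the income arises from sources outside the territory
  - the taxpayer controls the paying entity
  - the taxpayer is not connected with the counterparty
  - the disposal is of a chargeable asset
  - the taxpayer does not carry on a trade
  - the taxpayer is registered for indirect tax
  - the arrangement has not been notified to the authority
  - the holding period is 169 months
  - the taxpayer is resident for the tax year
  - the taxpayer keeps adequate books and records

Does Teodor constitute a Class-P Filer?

rule 3 — Controlled Resident: [the income arises from sources within the territory? no] AND [holding period: 169 months ≥ 143 months? yes] AND [the taxpayer does not keep adequate books and records? no] → not satisfied.
rule 1 — Provisional Enterprise: [the taxpayer is connected with the counterparty? no] OR [Controlled Resident (rule 3)? no] → not satisfied.
rule 8 — Chargeable Entity: [holding period: 169 months ≥ 143 months? yes] OR [the disposal is of a chargeable asset? yes] OR [the taxpayer carries on a trade? no] → satisfied.
rule 12 — Registered Entity: [the taxpayer controls the paying entity? yes] AND [Chargeable Entity (rule 8)? yes] AND [the disposal is of a chargeable asset? yes] → satisfied.
rule 7 — Senior Taxpayer: [Provisional Enterprise (rule 1)? no] OR [Registered Entity (rule 12)? yes] → satisfied.
rule 9 — Tier III Enterprise: [holding period: 169 months ≥ 143 months? yes] OR [the taxpayer keeps adequate books and records? yes] → satisfied.
rule 13 — Qualifying Filer: [not a Tier III Enterprise (rule 9)? no] OR [the taxpayer controls the paying entity? yes] → satisfied.
rule 6 — Class-A Filer: [the disposal is not of a chargeable asset? no] OR [the taxpayer is resident for the tax year? yes] OR [the taxpayer is not registered for indirect tax? no] → satisfied.
rule 11 — Primary Enterprise: [Qualifying Filer (rule 13)? yes] AND [the taxpayer is resident for the tax year? yes] AND [Class-A Filer (rule 6)? yes] → satisfied.
rule 4 — Class-P Filer: [Senior Taxpayer (rule 7)? yes] AND [Primary Enterprise (rule 11)? yes] → satisfied.

Yes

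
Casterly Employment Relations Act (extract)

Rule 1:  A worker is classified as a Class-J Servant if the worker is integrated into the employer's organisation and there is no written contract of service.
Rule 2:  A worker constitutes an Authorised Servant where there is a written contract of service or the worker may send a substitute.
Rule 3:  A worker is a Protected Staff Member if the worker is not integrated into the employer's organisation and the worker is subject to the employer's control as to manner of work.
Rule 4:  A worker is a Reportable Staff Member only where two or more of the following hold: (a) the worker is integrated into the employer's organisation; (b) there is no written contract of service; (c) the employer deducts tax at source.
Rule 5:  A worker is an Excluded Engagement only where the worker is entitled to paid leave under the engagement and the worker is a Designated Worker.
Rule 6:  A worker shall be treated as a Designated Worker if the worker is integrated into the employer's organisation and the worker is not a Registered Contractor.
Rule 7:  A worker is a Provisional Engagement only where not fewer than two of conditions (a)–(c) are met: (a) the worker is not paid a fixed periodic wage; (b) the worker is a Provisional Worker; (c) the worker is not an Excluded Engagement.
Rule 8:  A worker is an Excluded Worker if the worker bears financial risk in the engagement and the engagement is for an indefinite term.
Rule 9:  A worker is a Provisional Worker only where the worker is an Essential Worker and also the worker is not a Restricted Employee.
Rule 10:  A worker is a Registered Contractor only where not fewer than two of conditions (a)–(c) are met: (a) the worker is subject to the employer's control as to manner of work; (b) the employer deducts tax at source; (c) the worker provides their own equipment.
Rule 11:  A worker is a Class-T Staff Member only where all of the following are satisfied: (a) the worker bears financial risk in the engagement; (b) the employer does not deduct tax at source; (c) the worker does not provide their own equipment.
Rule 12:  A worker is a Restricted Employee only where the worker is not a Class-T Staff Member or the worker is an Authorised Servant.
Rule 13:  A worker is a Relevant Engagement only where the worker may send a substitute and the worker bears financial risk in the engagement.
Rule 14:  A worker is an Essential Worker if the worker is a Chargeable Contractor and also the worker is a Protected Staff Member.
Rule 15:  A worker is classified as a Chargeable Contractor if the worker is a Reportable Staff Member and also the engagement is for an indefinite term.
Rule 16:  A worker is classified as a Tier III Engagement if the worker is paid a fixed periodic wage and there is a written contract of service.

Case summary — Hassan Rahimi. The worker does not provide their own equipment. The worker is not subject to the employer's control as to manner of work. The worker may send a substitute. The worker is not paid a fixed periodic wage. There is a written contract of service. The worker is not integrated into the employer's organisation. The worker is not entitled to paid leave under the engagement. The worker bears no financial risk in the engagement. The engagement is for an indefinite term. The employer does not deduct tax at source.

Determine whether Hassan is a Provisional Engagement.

rule 4 — Reportable Staff Member: the worker is integrated into the employer's organisation? no; there is no written contract of service? no; the employer deducts tax at source? no — 0 of 3 hold (need ≥2) → not satisfied.
rule 15 — Chargeable Contractor: [Reportable Staff Member (rule 4)? no] AND [the engagement is for an indefinite term? yes] → not satisfied.
rule 3 — Protected Staff Member: [the worker is not integrated into the employer's organisation? yes] AND [the worker is subject to the employer's control as to manner of work? no] → not satisfied.
rule 14 — Essential Worker: [Chargeable Contractor (rule 15)? no] AND [Protected Staff Member (rule 3)? no] → not satisfied.
rule 11 — Class-T Staff Member: [the worker bears financial risk in the engagement? no] AND [the employer does not deduct tax at source? yes] AND [the worker does not provide their own equipment? yes] → not satisfied.
rule 2 — Authorised Servant: [there is a written contract of service? yes] OR [the worker may send a substitute? yes] → satisfied.
rule 12 — Restricted Employee: [not a Class-T Staff Member (rule 11)? yes] OR [Authorised Servant (rule 2)? yes] → satisfied.
rule 9 — Provisional Worker: [Essential Worker (rule 14)? no] AND [not a Restricted Employee (rule 12)? no] → not satisfied.
rule 10 — Registered Contractor: the worker is subject to the employer's control as to manner of work? no; the employer deducts tax at source? no; the worker provides their own equipment? no — 0 of 3 hold (need ≥2) → not satisfied.
rule 6 — Designated Worker: [the worker is integrated into the employer's organisation? no] AND [not a Registered Contractor (rule 10)? yes] → not satisfied.
rule 5 — Excluded Engagement: [the worker is entitled to paid leave under the engagement? no] AND [Designated Worker (rule 6)? no] → not satisfied.
rule 7 — Provisional Engagement: the worker is not paid a fixed periodic wage? yes; Provisional Worker (rule 9)? no; not an Excluded Engagement (rule 5)? yes — 2 of 3 hold (need ≥2) → satisfied.

Yes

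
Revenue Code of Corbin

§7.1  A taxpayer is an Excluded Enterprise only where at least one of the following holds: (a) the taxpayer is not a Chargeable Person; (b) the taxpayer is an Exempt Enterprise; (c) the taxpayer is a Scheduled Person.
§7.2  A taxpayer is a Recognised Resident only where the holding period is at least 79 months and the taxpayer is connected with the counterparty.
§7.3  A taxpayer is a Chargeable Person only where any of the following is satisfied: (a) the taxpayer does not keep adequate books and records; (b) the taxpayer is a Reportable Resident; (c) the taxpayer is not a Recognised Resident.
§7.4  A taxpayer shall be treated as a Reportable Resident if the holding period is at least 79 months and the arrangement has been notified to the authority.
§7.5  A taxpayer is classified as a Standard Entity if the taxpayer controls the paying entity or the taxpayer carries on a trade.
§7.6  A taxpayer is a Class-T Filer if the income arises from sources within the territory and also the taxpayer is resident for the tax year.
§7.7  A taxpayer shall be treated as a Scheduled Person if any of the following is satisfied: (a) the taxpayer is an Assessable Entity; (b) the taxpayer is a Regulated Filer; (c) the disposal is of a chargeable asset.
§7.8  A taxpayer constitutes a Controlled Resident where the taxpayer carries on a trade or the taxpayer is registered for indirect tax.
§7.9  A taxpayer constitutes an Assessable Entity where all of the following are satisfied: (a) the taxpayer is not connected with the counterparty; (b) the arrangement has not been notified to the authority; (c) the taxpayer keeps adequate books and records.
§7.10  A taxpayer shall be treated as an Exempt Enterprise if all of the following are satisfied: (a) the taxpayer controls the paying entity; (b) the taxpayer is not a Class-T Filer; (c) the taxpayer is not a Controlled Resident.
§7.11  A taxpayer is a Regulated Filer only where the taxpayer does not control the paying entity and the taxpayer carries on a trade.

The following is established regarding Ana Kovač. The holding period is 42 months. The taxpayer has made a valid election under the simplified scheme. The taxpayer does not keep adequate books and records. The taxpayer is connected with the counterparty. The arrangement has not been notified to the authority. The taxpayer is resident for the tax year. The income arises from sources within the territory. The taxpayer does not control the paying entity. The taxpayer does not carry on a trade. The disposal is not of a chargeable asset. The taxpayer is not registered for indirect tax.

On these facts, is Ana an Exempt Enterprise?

Under §7.6: the income arises from sources within the territory? yes; and the taxpayer is resident for the tax year? yes. So the taxpayer is a Class-T Filer.
Under §7.8: the taxpayer carries on a trade? no; or the taxpayer is registered for indirect tax? no. So the taxpayer is not a Controlled Resident.
Under §7.10: the taxpayer controls the paying entity? no; and not a Class-T Filer (§7.6)? no; and not a Controlled Resident (§7.8)? yes. So the taxpayer is not an Exempt Enterprise.

No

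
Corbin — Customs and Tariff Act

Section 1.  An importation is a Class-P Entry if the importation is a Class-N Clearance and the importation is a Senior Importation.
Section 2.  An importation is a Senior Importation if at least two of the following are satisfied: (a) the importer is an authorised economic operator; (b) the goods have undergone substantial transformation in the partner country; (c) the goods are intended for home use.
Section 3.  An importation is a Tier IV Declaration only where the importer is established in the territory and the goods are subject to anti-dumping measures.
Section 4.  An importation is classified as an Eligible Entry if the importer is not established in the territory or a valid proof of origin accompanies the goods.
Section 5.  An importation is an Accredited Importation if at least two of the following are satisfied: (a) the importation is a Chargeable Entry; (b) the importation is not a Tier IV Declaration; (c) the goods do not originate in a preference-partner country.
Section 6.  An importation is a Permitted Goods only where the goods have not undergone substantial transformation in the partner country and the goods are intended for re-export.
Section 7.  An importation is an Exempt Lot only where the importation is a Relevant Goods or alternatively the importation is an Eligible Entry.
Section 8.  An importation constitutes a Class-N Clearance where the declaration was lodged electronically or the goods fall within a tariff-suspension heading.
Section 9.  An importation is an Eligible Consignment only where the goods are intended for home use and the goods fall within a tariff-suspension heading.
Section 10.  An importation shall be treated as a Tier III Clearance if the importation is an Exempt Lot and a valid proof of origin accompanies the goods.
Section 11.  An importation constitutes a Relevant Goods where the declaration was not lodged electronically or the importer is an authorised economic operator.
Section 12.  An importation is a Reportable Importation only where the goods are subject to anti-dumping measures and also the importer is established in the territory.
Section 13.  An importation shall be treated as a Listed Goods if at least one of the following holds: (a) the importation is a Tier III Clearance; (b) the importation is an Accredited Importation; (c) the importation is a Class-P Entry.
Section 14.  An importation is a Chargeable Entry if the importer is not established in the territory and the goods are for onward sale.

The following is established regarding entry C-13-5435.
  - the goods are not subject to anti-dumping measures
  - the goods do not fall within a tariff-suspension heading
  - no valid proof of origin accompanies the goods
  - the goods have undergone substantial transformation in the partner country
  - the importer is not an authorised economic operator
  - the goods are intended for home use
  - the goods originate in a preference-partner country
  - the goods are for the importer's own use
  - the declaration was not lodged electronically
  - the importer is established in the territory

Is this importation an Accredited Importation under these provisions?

Under section 14: the importer is not established in the territory? no; and the goods are for onward sale? no. So the importation is not a Chargeable Entry.
Under section 3: the importer is established in the territory? yes; and the goods are subject to anti-dumping measures? no. So the importation is not a Tier IV Declaration.
Under section 5: Chargeable Entry (section 14)? no; not a Tier IV Declaration (section 3)? yes; the goods do not originate in a preference-partner country? no — 1 of 3 hold (need ≥2) → not satisfied.

No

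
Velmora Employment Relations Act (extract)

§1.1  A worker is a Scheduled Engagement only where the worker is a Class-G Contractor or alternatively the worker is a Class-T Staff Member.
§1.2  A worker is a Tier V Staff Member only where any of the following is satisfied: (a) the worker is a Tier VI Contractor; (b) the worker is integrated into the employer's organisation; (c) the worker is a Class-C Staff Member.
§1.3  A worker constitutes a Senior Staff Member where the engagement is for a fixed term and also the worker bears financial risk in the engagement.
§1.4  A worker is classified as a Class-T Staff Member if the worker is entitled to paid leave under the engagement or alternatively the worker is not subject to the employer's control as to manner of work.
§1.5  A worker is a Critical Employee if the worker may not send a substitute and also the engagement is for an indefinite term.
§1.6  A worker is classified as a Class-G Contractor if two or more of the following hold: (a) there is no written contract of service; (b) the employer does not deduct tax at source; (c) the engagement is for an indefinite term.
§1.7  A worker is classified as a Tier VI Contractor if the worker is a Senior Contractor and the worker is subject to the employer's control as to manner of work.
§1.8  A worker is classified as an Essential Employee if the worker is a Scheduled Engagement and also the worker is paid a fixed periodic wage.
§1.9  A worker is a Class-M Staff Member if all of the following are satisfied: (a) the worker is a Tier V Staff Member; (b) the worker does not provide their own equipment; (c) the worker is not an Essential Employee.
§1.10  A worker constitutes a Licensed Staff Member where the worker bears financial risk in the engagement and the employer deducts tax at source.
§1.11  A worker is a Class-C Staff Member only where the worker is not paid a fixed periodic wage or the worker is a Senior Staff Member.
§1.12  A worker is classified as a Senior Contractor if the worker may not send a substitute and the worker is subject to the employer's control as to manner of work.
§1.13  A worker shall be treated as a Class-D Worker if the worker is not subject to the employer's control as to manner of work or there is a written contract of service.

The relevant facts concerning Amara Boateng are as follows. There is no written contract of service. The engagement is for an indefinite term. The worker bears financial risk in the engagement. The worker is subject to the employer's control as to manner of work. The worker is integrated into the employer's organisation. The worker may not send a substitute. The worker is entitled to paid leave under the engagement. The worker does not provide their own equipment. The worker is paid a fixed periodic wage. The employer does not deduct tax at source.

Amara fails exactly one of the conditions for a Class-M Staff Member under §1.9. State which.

Essential Employee

§1.12 — Senior Contractor: [the worker may not send a substitute? yes] AND [the worker is subject to the employer's control as to manner of work? yes] → satisfied.
§1.7 — Tier VI Contractor: [Senior Contractor (§1.12)? yes] AND [the worker is subject to the employer's control as to manner of work? yes] → satisfied.
§1.3 — Senior Staff Member: [the engagement is for a fixed term? no] AND [the worker bears financial risk in the engagement? yes] → not satisfied.
§1.11 — Class-C Staff Member: [the worker is not paid a fixed periodic wage? no] OR [Senior Staff Member (§1.3)? no] → not satisfied.
§1.2 — Tier V Staff Member: [Tier VI Contractor (§1.7)? yes] OR [the worker is integrated into the employer's organisation? yes] OR [Class-C Staff Member (§1.11)? no] → satisfied.
§1.6 — Class-G Contractor: there is no written contract of service? yes; the employer does not deduct tax at source? yes; the engagement is for an indefinite term? yes — 3 of 3 hold (need ≥2) → satisfied.
§1.4 — Class-T Staff Member: [the worker is entitled to paid leave under the engagement? yes] OR [the worker is not subject to the employer's control as to manner of work? no] → satisfied.
§1.1 — Scheduled Engagement: [Class-G Contractor (§1.6)? yes] OR [Class-T Staff Member (§1.4)? yes] → satisfied.
§1.8 — Essential Employee: [Scheduled Engagement (§1.1)? yes] AND [the worker is paid a fixed periodic wage? yes] → satisfied.
§1.9 — Class-M Staff Member: [Tier V Staff Member (§1.2)? yes] AND [the worker does not provide their own equipment? yes] AND [not an Essential Employee (§1.8)? no] → not satisfied.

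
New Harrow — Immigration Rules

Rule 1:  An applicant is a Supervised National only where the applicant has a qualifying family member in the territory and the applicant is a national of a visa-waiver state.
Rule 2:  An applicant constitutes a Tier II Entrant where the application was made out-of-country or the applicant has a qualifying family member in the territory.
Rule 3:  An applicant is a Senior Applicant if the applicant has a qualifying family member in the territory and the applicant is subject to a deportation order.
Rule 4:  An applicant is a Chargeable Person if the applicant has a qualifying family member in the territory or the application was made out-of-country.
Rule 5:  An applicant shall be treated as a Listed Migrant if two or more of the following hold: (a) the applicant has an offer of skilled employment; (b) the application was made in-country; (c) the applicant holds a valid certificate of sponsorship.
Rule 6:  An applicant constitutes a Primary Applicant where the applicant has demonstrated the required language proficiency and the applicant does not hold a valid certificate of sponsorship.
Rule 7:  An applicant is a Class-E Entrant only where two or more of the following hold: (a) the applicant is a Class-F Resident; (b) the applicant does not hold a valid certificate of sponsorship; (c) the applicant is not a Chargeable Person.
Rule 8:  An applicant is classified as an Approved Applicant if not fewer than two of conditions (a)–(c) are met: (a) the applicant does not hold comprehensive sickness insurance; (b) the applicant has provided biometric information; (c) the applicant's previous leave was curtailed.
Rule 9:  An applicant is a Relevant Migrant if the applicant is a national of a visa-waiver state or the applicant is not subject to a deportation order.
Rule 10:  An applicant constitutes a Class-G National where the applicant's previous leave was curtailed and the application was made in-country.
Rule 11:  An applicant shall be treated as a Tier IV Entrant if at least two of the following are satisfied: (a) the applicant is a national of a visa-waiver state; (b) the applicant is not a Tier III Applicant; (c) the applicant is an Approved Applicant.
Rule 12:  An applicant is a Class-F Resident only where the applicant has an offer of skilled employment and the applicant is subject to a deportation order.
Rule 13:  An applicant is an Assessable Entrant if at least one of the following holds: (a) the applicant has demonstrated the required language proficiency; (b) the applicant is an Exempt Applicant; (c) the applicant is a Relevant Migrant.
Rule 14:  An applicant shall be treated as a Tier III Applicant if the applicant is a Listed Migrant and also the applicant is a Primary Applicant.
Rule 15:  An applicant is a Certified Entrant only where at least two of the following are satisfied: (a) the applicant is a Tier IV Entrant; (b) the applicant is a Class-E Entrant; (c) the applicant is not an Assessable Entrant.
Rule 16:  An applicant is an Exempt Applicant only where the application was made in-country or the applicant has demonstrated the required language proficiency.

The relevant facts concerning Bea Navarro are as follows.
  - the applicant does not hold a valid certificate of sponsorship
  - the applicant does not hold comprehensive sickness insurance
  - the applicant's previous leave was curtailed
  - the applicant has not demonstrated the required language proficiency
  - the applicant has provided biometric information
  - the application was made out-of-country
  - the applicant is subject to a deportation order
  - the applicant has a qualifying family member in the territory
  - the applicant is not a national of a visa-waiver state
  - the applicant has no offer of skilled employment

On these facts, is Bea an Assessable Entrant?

rule 16 — Exempt Applicant: [the application was made in-country? no] OR [the applicant has demonstrated the required language proficiency? no] → not satisfied.
rule 9 — Relevant Migrant: [the applicant is a national of a visa-waiver state? no] OR [the applicant is not subject to a deportation order? no] → not satisfied.
rule 13 — Assessable Entrant: [the applicant has demonstrated the required language proficiency? no] OR [Exempt Applicant (rule 16)? no] OR [Relevant Migrant (rule 9)? no] → not satisfied.

No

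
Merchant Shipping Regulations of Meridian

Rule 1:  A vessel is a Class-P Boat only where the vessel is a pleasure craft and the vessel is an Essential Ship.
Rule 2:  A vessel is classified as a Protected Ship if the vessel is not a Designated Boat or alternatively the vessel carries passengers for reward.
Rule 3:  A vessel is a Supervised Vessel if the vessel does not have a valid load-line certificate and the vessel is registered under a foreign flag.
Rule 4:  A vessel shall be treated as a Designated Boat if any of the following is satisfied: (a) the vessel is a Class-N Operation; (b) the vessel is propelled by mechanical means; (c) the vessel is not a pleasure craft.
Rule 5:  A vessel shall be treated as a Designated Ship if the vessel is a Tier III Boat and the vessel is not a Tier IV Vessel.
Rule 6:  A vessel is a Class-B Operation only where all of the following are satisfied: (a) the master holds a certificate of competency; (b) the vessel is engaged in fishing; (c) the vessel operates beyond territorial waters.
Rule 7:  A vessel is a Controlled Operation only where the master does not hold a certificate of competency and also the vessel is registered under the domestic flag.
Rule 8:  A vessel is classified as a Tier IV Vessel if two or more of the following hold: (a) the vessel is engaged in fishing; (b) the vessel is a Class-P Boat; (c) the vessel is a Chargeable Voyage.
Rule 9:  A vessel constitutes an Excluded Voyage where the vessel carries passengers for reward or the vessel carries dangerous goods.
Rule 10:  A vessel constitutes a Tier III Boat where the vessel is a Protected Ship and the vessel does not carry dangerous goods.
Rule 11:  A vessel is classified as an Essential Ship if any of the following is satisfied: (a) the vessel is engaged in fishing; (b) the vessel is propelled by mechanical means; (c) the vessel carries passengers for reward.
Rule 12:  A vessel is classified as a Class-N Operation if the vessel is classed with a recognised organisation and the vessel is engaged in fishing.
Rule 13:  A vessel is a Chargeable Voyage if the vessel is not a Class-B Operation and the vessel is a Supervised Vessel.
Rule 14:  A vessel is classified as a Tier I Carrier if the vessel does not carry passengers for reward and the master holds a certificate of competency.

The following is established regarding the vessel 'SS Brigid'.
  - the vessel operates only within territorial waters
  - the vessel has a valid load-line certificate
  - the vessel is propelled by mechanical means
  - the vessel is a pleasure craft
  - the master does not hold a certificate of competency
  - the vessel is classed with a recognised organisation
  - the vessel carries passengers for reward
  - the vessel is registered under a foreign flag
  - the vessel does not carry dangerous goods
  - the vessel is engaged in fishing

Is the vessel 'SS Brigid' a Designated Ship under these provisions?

No

rule 12 — Class-N Operation: [the vessel is classed with a recognised organisation? yes] AND [the vessel is engaged in fishing? yes] → satisfied.
rule 4 — Designated Boat: [Class-N Operation (rule 12)? yes] OR [the vessel is propelled by mechanical means? yes] OR [the vessel is not a pleasure craft? no] → satisfied.
rule 2 — Protected Ship: [not a Designated Boat (rule 4)? no] OR [the vessel carries passengers for reward? yes] → satisfied.
rule 10 — Tier III Boat: [Protected Ship (rule 2)? yes] AND [the vessel does not carry dangerous goods? yes] → satisfied.
rule 11 — Essential Ship: [the vessel is engaged in fishing? yes] OR [the vessel is propelled by mechanical means? yes] OR [the vessel carries passengers for reward? yes] → satisfied.
rule 1 — Class-P Boat: [the vessel is a pleasure craft? yes] AND [Essential Ship (rule 11)? yes] → satisfied.
rule 6 — Class-B Operation: [the master holds a certificate of competency? no] AND [the vessel is engaged in fishing? yes] AND [the vessel operates beyond territorial waters? no] → not satisfied.
rule 3 — Supervised Vessel: [the vessel does not have a valid load-line certificate? no] AND [the vessel is registered under a foreign flag? yes] → not satisfied.
rule 13 — Chargeable Voyage: [not a Class-B Operation (rule 6)? yes] AND [Supervised Vessel (rule 3)? no] → not satisfied.
rule 8 — Tier IV Vessel: the vessel is engaged in fishing? yes; Class-P Boat (rule 1)? yes; Chargeable Voyage (rule 13)? no — 2 of 3 hold (need ≥2) → satisfied.
rule 5 — Designated Ship: [Tier III Boat (rule 10)? yes] AND [not a Tier IV Vessel (rule 8)? no] → not satisfied.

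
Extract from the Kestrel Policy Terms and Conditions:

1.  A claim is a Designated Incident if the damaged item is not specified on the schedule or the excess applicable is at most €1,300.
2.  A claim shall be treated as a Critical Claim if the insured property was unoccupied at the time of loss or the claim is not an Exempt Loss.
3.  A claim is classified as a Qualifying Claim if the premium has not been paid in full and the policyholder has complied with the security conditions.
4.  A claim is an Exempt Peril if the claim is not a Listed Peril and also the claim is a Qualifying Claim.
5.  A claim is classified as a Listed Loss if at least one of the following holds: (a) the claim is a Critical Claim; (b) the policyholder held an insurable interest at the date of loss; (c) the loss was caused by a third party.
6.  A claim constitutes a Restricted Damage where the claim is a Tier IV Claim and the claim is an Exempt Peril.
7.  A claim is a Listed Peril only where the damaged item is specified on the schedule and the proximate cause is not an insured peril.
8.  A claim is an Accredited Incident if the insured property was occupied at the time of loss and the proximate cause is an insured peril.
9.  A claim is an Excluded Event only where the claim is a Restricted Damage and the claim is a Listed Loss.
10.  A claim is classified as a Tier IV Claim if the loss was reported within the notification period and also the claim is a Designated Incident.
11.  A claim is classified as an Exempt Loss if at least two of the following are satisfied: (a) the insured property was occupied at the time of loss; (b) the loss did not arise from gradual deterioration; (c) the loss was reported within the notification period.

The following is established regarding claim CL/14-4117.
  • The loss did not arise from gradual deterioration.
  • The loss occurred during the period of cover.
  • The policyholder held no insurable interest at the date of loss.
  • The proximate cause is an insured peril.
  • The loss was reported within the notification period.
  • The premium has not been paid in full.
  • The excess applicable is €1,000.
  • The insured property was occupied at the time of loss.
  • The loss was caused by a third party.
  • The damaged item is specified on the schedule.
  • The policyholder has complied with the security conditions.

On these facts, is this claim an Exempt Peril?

Yes

paragraph 7 — Listed Peril: [the damaged item is specified on the schedule? yes] AND [the proximate cause is not an insured peril? no] → not satisfied.
paragraph 3 — Qualifying Claim: [the premium has not been paid in full? yes] AND [the policyholder has complied with the security conditions? yes] → satisfied.
paragraph 4 — Exempt Peril: [not a Listed Peril (paragraph 7)? yes] AND [Qualifying Claim (paragraph 3)? yes] → satisfied.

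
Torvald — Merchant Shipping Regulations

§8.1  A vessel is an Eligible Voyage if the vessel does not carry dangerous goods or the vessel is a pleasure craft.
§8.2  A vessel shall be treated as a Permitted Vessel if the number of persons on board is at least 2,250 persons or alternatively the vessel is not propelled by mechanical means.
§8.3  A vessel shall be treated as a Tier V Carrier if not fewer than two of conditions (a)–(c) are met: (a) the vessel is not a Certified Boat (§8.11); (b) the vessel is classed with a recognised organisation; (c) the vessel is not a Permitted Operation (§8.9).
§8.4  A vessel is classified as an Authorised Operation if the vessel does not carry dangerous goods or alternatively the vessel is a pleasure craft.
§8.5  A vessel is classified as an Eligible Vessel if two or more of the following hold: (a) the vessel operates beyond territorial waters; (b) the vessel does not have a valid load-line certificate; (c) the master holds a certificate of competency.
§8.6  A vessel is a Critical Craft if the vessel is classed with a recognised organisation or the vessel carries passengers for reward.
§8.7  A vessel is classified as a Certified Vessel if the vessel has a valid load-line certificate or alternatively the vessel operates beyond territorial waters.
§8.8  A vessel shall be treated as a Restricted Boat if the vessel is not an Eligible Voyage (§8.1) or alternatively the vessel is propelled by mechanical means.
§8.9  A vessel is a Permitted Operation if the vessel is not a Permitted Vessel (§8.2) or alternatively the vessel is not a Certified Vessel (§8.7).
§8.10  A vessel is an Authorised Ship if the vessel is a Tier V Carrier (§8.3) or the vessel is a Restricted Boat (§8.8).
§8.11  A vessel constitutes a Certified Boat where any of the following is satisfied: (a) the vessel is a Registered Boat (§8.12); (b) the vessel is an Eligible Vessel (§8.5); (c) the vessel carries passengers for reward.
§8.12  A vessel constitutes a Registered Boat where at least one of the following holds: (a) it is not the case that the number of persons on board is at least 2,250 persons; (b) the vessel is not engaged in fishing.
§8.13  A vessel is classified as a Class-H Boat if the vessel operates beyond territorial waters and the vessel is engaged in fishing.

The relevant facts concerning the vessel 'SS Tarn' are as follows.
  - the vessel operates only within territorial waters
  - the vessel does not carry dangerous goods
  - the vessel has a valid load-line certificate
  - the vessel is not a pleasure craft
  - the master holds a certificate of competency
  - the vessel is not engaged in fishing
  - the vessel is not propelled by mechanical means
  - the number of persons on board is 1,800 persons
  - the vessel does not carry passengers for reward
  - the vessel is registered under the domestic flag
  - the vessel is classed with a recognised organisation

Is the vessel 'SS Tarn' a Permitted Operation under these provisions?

Under §8.2: number of persons on board: 1,800 persons ≥ 2,250 persons? no; or the vessel is not propelled by mechanical means? yes. So the vessel is a Permitted Vessel.
Under §8.7: the vessel has a valid load-line certificate? yes; or the vessel operates beyond territorial waters? no. So the vessel is a Certified Vessel.
Under §8.9: not a Permitted Vessel (§8.2)? no; or not a Certified Vessel (§8.7)? no. So the vessel is not a Permitted Operation.

No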